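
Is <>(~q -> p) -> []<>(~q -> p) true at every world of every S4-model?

Not valid

Tableau for the negation ~(<>(~q -> p) -> []<>(~q -> p)):
1. ~(<>(~q -> p) -> []<>(~q -> p)), w0
2. <>(~q -> p), w0
3. ~[]<>(~q -> p), w0
4. ~q -> p, w1
5. p, w1
6. ~<>(~q -> p), w2
7. ~(~q -> p), w2
8. ~q, w2
9. ~p, w2
Accessibility: w0Rw0, w0Rw1, w0Rw2, w1Rw1, w2Rw2
The negation has an open branch (countermodel exists).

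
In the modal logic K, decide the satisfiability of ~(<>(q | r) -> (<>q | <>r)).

1. ~(<>(q | r) -> (<>q | <>r)), u
2. <>(q | r), u
3. ~(<>q | <>r), u
4. ~<>q, u
5. ~<>r, u
6. q | r, v
7. ~q, v
8. ~r, v
9. r, v
Accessibility: uRv
Branch closes: r and ~r both at v.
Every branch closes; the branch above is one of them.

Unsatisfiable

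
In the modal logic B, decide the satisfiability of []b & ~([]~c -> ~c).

Unsatisfiable

1. []b & ~([]~c -> ~c), w0
2. []b, w0
3. ~([]~c -> ~c), w0
4. []~c, w0
5. c, w0
6. b, w0
7. ~c, w0
Accessibility: w0Rw0
Branch closes: c and ~c both at w0.
(One branch shown.) All branches close.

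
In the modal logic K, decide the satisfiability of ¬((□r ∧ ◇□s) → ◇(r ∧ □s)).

1. ¬((□r ∧ ◇□s) → ◇(r ∧ □s)), w0
2. □r ∧ ◇□s, w0
3. ¬◇(r ∧ □s), w0
4. □r, w0
5. ◇□s, w0
6. □s, w1
7. ¬(r ∧ □s), w1
8. r, w1
9. ¬□s, w1
10. ¬s, w2
11. s, w2
Accessibility: w0Rw1, w1Rw2
Branch closes: s and ¬s both at w2.
(One branch shown.) All branches close.

Unsatisfiable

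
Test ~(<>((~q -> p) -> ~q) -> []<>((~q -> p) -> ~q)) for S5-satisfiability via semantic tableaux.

Unsatisfiable (every branch closes)

1. ~(<>((~q -> p) -> ~q) -> []<>((~q -> p) -> ~q)), w0
2. <>((~q -> p) -> ~q), w0
3. ~[]<>((~q -> p) -> ~q), w0
4. (~q -> p) -> ~q, w1
5. ~(~q -> p), w1
6. ~q, w1
7. ~p, w1
8. ~<>((~q -> p) -> ~q), w2
9. ~((~q -> p) -> ~q), w0
10. ~q -> p, w0
11. q, w0
12. ~((~q -> p) -> ~q), w1
13. ~q -> p, w1
14. q, w1
Accessibility: w0Rw0, w0Rw1, w0Rw2, w1Rw0, w1Rw1, w1Rw2, w2Rw0, w2Rw1, w2Rw2
Branch closes: q and ~q both at w1.
Every branch closes; the branch above is one of them.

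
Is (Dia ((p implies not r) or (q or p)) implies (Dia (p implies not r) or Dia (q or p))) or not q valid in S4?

Yes, valid

Tableau for the negation not ((Dia ((p implies not r) or (q or p)) implies (Dia (p implies not r) or Dia (q or p))) or not q):
1. not ((Dia ((p implies not r) or (q or p)) implies (Dia (p implies not r) or Dia (q or p))) or not q), u
2. not (Dia ((p implies not r) or (q or p)) implies (Dia (p implies not r) or Dia (q or p))), u
3. q, u
4. Dia ((p implies not r) or (q or p)), u
5. not (Dia (p implies not r) or Dia (q or p)), u
6. not Dia (p implies not r), u
7. not Dia (q or p), u
8. not (p implies not r), u
9. p, u
10. r, u
11. not (q or p), u
12. not q, u
13. not p, u
Accessibility: uRu
Branch closes: q and not q both at u.
Every branch of the negation's tableau closes; the branch above is one of them.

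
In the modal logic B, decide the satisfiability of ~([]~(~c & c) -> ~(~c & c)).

1. ~([]~(~c & c) -> ~(~c & c)), 0
2. []~(~c & c), 0
3. ~c & c, 0
4. ~c, 0
5. c, 0
Accessibility: 0R0
Branch closes: c and ~c both at 0.
(One branch shown.) All branches close.

Unsatisfiable (every branch closes)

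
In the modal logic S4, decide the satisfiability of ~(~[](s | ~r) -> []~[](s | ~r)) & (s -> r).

1. ~(~[](s | ~r) -> []~[](s | ~r)) & (s -> r), 0
2. ~(~[](s | ~r) -> []~[](s | ~r)), 0
3. s -> r, 0
4. ~[](s | ~r), 0
5. ~[]~[](s | ~r), 0
6. r, 0
7. ~(s | ~r), 1
8. ~s, 1
9. r, 1
10. [](s | ~r), 2
11. s | ~r, 2
12. ~r, 2
Accessibility: 0R0, 0R1, 0R2, 1R1, 2R2

Yes, satisfiable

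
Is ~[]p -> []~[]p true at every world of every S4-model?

Invalid (countermodel exists)

Tableau for the negation ~(~[]p -> []~[]p):
1. ~(~[]p -> []~[]p), 0
2. ~[]p, 0   [~->-rule on 1]
3. ~[]~[]p, 0   [~->-rule on 1]
4. ~p, 1   [~[]-rule on 2: fresh world 1, 0R1]
5. []p, 2   [~[]-rule on 3: fresh world 2, 0R2]
6. p, 2   [[]-rule on 5 via 2R2]
Accessibility: 0R0, 0R1, 0R2, 1R1, 2R2
The negation has an open branch (countermodel exists).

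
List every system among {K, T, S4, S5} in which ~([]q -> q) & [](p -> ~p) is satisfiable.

K-tableau for the formula:
1. ~([]q -> q) & [](p -> ~p), 0
2. ~([]q -> q), 0
3. [](p -> ~p), 0
4. []q, 0
5. ~q, 0
Complete open branch: satisfiable in K.
T-tableau for the formula:
1. ~([]q -> q) & [](p -> ~p), 0
2. ~([]q -> q), 0
3. [](p -> ~p), 0
4. []q, 0
5. ~q, 0
6. p -> ~p, 0
7. q, 0
Accessibility: 0R0
Branch closes: q and ~q both at 0.
Every branch closes (one shown): unsatisfiable in T, hence also in S4, S5 (every S4/S5-frame is a T-frame).

K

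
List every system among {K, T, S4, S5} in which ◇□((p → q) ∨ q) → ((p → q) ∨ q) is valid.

S5

S4-tableau for the negation ¬(◇□((p → q) ∨ q) → ((p → q) ∨ q)):
1. ¬(◇□((p → q) ∨ q) → ((p → q) ∨ q)), 0
2. ◇□((p → q) ∨ q), 0
3. ¬((p → q) ∨ q), 0
4. ¬(p → q), 0
5. ¬q, 0
6. p, 0
7. □((p → q) ∨ q), 1
8. (p → q) ∨ q, 1
9. q, 1
Accessibility: 0R0, 0R1, 1R1
Complete open branch: countermodel on an S4-frame, so not valid in S4, nor in K, T (the same frame is also a K-frame and a T-frame).
S5-tableau for the negation ¬(◇□((p → q) ∨ q) → ((p → q) ∨ q)):
1. ¬(◇□((p → q) ∨ q) → ((p → q) ∨ q)), 0
2. ◇□((p → q) ∨ q), 0
3. ¬((p → q) ∨ q), 0
4. ¬(p → q), 0
5. ¬q, 0
6. p, 0
7. □((p → q) ∨ q), 1
8. (p → q) ∨ q, 0
9. (p → q) ∨ q, 1
10. p → q, 0
11. q, 1
12. q, 0
Accessibility: 0R0, 0R1, 1R0, 1R1
Branch closes: q and ¬q both at 0.
Every branch closes (one shown): valid in S5.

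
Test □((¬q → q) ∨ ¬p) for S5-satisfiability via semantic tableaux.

Satisfiable (open branch found)

1. □((¬q → q) ∨ ¬p), 0
2. (¬q → q) ∨ ¬p, 0
3. ¬p, 0
Accessibility: 0R0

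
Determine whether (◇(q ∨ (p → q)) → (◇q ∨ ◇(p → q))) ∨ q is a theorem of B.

Tableau for the negation ¬((◇(q ∨ (p → q)) → (◇q ∨ ◇(p → q))) ∨ q):
1. ¬((◇(q ∨ (p → q)) → (◇q ∨ ◇(p → q))) ∨ q), w0
2. ¬(◇(q ∨ (p → q)) → (◇q ∨ ◇(p → q))), w0
3. ¬q, w0
4. ◇(q ∨ (p → q)), w0
5. ¬(◇q ∨ ◇(p → q)), w0
6. ¬◇q, w0
7. ¬◇(p → q), w0
8. ¬(p → q), w0
9. p, w0
10. q ∨ (p → q), w1
11. ¬q, w1
12. ¬(p → q), w1
13. p, w1
14. p → q, w1
15. q, w1
Accessibility: w0Rw0, w0Rw1, w1Rw0, w1Rw1
Branch closes: q and ¬q both at w1.
All branches of the negation close; one closing branch shown above.

Valid in B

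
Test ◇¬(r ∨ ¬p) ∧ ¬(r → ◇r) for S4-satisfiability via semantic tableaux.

1. ◇¬(r ∨ ¬p) ∧ ¬(r → ◇r), 0
2. ◇¬(r ∨ ¬p), 0   [∧-rule on 1]
3. ¬(r → ◇r), 0   [∧-rule on 1]
4. r, 0   [¬→-rule on 3]
5. ¬◇r, 0   [¬→-rule on 3]
6. ¬r, 0   [¬◇-rule on 5 via 0R0]
Accessibility: 0R0
Branch closes: r and ¬r both at 0.
All branches of the tableau close; one closing branch shown above.

Unsatisfiable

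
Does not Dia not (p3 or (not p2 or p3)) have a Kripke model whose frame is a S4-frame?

Yes, satisfiable

1. not Dia not (p3 or (not p2 or p3)), u
2. p3 or (not p2 or p3), u   [neg-Dia-rule on 1 via uRu]
3. not p2 or p3, u   [or-rule on 2 (branches; this branch)]
4. p3, u   [or-rule on 3 (branches; this branch)]
Accessibility: uRu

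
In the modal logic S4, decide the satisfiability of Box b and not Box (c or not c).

1. Box b and not Box (c or not c), w0
2. Box b, w0
3. not Box (c or not c), w0
4. b, w0
5. not (c or not c), w1
6. not c, w1
7. c, w1
Accessibility: w0Rw0, w0Rw1, w1Rw1
Branch closes: c and not c both at w1.
Every branch closes; the branch above is one of them.

No, unsatisfiable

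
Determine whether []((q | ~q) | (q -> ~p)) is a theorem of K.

Tableau for the negation ~[]((q | ~q) | (q -> ~p)):
1. ~[]((q | ~q) | (q -> ~p)), 0
2. ~((q | ~q) | (q -> ~p)), 1   [~[]-rule on 1: fresh world 1, 0R1]
3. ~(q | ~q), 1   [~|-rule on 2]
4. ~(q -> ~p), 1   [~|-rule on 2]
5. ~q, 1   [~|-rule on 3]
6. q, 1   [~|-rule on 3]
Accessibility: 0R1
Branch closes: q and ~q both at 1.
All branches of the negation close; one closing branch shown above.

Valid in K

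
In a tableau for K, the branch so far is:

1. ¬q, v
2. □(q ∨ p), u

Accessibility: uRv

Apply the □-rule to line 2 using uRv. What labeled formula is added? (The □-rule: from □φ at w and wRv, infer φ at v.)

q ∨ p, v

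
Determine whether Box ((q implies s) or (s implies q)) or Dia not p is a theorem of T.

Valid in T

Tableau for the negation not (Box ((q implies s) or (s implies q)) or Dia not p):
1. not (Box ((q implies s) or (s implies q)) or Dia not p), w0
2. not Box ((q implies s) or (s implies q)), w0
3. not Dia not p, w0
4. p, w0
5. not ((q implies s) or (s implies q)), w1
6. not (q implies s), w1
7. not (s implies q), w1
8. q, w1
9. not s, w1
10. s, w1
11. not q, w1
Accessibility: w0Rw0, w0Rw1, w1Rw1
Branch closes: s and not s both at w1.
Every branch of the negation's tableau closes; the branch above is one of them.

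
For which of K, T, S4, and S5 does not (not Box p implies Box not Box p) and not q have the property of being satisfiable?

K, T, S4

S5-tableau for the formula:
1. not (not Box p implies Box not Box p) and not q, u
2. not (not Box p implies Box not Box p), u   [and-rule on 1]
3. not q, u   [and-rule on 1]
4. not Box p, u   [neg-implies-rule on 2]
5. not Box not Box p, u   [neg-implies-rule on 2]
6. not p, v   [neg-Box-rule on 4: fresh world v, uRv]
7. Box p, w   [neg-Box-rule on 5: fresh world w, uRw]
8. p, u   [Box-rule on 7 via wRu]
9. p, v   [Box-rule on 7 via wRv]
Accessibility: uRu, uRv, uRw, vRu, vRv, vRw, wRu, wRv, wRw
Branch closes: p and not p both at v.
Every branch closes (one shown): unsatisfiable in S5.
S4-tableau for the formula:
1. not (not Box p implies Box not Box p) and not q, u
2. not (not Box p implies Box not Box p), u   [and-rule on 1]
3. not q, u   [and-rule on 1]
4. not Box p, u   [neg-implies-rule on 2]
5. not Box not Box p, u   [neg-implies-rule on 2]
6. not p, v   [neg-Box-rule on 4: fresh world v, uRv]
7. Box p, w   [neg-Box-rule on 5: fresh world w, uRw]
8. p, w   [Box-rule on 7 via wRw]
Accessibility: uRu, uRv, uRw, vRv, wRw
Complete open branch: satisfiable in S4, hence also in K, T (this S4-model is also a K-model and a T-model).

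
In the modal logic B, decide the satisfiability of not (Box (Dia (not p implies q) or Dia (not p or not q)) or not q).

1. not (Box (Dia (not p implies q) or Dia (not p or not q)) or not q), w0
2. not Box (Dia (not p implies q) or Dia (not p or not q)), w0
3. q, w0
4. not (Dia (not p implies q) or Dia (not p or not q)), w1
5. not Dia (not p implies q), w1
6. not Dia (not p or not q), w1
7. not (not p implies q), w0
8. not p, w0
9. not q, w0
Accessibility: w0Rw0, w0Rw1, w1Rw0, w1Rw1
Branch closes: q and not q both at w0.
Every branch closes; the branch above is one of them.

No, unsatisfiable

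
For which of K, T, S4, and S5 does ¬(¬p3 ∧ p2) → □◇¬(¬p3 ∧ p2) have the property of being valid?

S5-tableau for the negation ¬(¬(¬p3 ∧ p2) → □◇¬(¬p3 ∧ p2)):
1. ¬(¬(¬p3 ∧ p2) → □◇¬(¬p3 ∧ p2)), u
2. ¬(¬p3 ∧ p2), u   [¬→-rule on 1]
3. ¬□◇¬(¬p3 ∧ p2), u   [¬→-rule on 1]
4. ¬p2, u   [¬∧-rule on 2 (branches; this branch)]
5. ¬◇¬(¬p3 ∧ p2), v   [¬□-rule on 3: fresh world v, uRv]
6. ¬p3 ∧ p2, u   [¬◇-rule on 5 via vRu]
7. ¬p3, u   [∧-rule on 6]
8. p2, u   [∧-rule on 6]
Accessibility: uRu, uRv, vRu, vRv
Branch closes: p2 and ¬p2 both at u.
Every branch closes (one shown): valid in S5.
S4-tableau for the negation ¬(¬(¬p3 ∧ p2) → □◇¬(¬p3 ∧ p2)):
1. ¬(¬(¬p3 ∧ p2) → □◇¬(¬p3 ∧ p2)), u
2. ¬(¬p3 ∧ p2), u   [¬→-rule on 1]
3. ¬□◇¬(¬p3 ∧ p2), u   [¬→-rule on 1]
4. ¬p2, u   [¬∧-rule on 2 (branches; this branch)]
5. ¬◇¬(¬p3 ∧ p2), v   [¬□-rule on 3: fresh world v, uRv]
6. ¬p3 ∧ p2, v   [¬◇-rule on 5 via vRv]
7. ¬p3, v   [∧-rule on 6]
8. p2, v   [∧-rule on 6]
Accessibility: uRu, uRv, vRv
Complete open branch: countermodel on an S4-frame, so not valid in S4, nor in K, T (the same frame is also a K-frame and a T-frame).

S5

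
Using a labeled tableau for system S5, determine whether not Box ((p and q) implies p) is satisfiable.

1. not Box ((p and q) implies p), w0
2. not ((p and q) implies p), w1
3. p and q, w1
4. not p, w1
5. p, w1
6. q, w1
Accessibility: w0Rw0, w0Rw1, w1Rw0, w1Rw1
Branch closes: p and not p both at w1.
Every branch closes; the branch above is one of them.

No, unsatisfiable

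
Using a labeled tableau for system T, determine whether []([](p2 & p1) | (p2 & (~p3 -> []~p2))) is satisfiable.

1. []([](p2 & p1) | (p2 & (~p3 -> []~p2))), w0
2. [](p2 & p1) | (p2 & (~p3 -> []~p2)), w0
3. p2 & (~p3 -> []~p2), w0
4. p2, w0
5. ~p3 -> []~p2, w0
6. p3, w0
Accessibility: w0Rw0

Yes, satisfiable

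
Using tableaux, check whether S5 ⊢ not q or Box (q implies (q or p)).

Tableau for the negation not (not q or Box (q implies (q or p))):
1. not (not q or Box (q implies (q or p))), 0
2. q, 0
3. not Box (q implies (q or p)), 0
4. not (q implies (q or p)), 1
5. q, 1
6. not (q or p), 1
7. not q, 1
8. not p, 1
Accessibility: 0R0, 0R1, 1R0, 1R1
Branch closes: q and not q both at 1.
All branches of the negation close; one closing branch shown above.

Valid in S5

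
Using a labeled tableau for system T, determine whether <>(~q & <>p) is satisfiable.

1. <>(~q & <>p), u
2. ~q & <>p, v
3. ~q, v
4. <>p, v
5. p, w
Accessibility: uRu, uRv, vRv, vRw, wRw

Satisfiable (open branch found)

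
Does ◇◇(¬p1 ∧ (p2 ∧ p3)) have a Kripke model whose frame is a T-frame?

Yes, satisfiable

1. ◇◇(¬p1 ∧ (p2 ∧ p3)), 0
2. ◇(¬p1 ∧ (p2 ∧ p3)), 1   [◇-rule on 1: fresh world 1, 0R1]
3. ¬p1 ∧ (p2 ∧ p3), 2   [◇-rule on 2: fresh world 2, 1R2]
4. ¬p1, 2   [∧-rule on 3]
5. p2 ∧ p3, 2   [∧-rule on 3]
6. p2, 2   [∧-rule on 5]
7. p3, 2   [∧-rule on 5]
Accessibility: 0R0, 0R1, 1R1, 1R2, 2R2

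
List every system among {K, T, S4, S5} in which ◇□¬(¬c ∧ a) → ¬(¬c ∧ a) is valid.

S5-tableau for the negation ¬(◇□¬(¬c ∧ a) → ¬(¬c ∧ a)):
1. ¬(◇□¬(¬c ∧ a) → ¬(¬c ∧ a)), u
2. ◇□¬(¬c ∧ a), u
3. ¬c ∧ a, u
4. ¬c, u
5. a, u
6. □¬(¬c ∧ a), v
7. ¬(¬c ∧ a), u
8. ¬(¬c ∧ a), v
9. ¬a, u
Accessibility: uRu, uRv, vRu, vRv
Branch closes: a and ¬a both at u.
Every branch closes (one shown): valid in S5.
S4-tableau for the negation ¬(◇□¬(¬c ∧ a) → ¬(¬c ∧ a)):
1. ¬(◇□¬(¬c ∧ a) → ¬(¬c ∧ a)), u
2. ◇□¬(¬c ∧ a), u
3. ¬c ∧ a, u
4. ¬c, u
5. a, u
6. □¬(¬c ∧ a), v
7. ¬(¬c ∧ a), v
8. ¬a, v
Accessibility: uRu, uRv, vRv
Complete open branch: countermodel on an S4-frame, so not valid in S4, nor in K, T (the same frame is also a K-frame and a T-frame).

S5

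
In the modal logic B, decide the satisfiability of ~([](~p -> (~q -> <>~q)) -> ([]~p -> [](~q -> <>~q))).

1. ~([](~p -> (~q -> <>~q)) -> ([]~p -> [](~q -> <>~q))), u
2. [](~p -> (~q -> <>~q)), u
3. ~([]~p -> [](~q -> <>~q)), u
4. []~p, u
5. ~[](~q -> <>~q), u
6. ~p -> (~q -> <>~q), u
7. ~p, u
8. ~q -> <>~q, u
9. <>~q, u
10. ~(~q -> <>~q), v
11. ~q, v
12. ~<>~q, v
13. ~p -> (~q -> <>~q), v
14. ~p, v
15. q, u
16. q, v
Accessibility: uRu, uRv, vRu, vRv
Branch closes: q and ~q both at v.
All branches of the tableau close; one closing branch shown above.

No, unsatisfiable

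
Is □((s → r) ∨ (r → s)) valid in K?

Tableau for the negation ¬□((s → r) ∨ (r → s)):
1. ¬□((s → r) ∨ (r → s)), w0
2. ¬((s → r) ∨ (r → s)), w1   [¬□-rule on 1: fresh world w1, w0Rw1]
3. ¬(s → r), w1   [¬∨-rule on 2]
4. ¬(r → s), w1   [¬∨-rule on 2]
5. s, w1   [¬→-rule on 3]
6. ¬r, w1   [¬→-rule on 3]
7. r, w1   [¬→-rule on 4]
8. ¬s, w1   [¬→-rule on 4]
Accessibility: w0Rw1
Branch closes: r and ¬r both at w1.
Every branch of the negation's tableau closes; the branch above is one of them.

Valid in K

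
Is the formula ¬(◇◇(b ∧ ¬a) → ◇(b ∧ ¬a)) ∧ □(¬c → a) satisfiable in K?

Satisfiable (open branch found)

1. ¬(◇◇(b ∧ ¬a) → ◇(b ∧ ¬a)) ∧ □(¬c → a), 0
2. ¬(◇◇(b ∧ ¬a) → ◇(b ∧ ¬a)), 0
3. □(¬c → a), 0
4. ◇◇(b ∧ ¬a), 0
5. ¬◇(b ∧ ¬a), 0
6. ◇(b ∧ ¬a), 1
7. ¬c → a, 1
8. ¬(b ∧ ¬a), 1
9. a, 1
10. b ∧ ¬a, 2
11. b, 2
12. ¬a, 2
Accessibility: 0R1, 1R2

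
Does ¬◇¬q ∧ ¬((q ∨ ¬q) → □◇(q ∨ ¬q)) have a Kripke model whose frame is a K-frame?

1. ¬◇¬q ∧ ¬((q ∨ ¬q) → □◇(q ∨ ¬q)), 0
2. ¬◇¬q, 0
3. ¬((q ∨ ¬q) → □◇(q ∨ ¬q)), 0
4. q ∨ ¬q, 0
5. ¬□◇(q ∨ ¬q), 0
6. ¬q, 0
7. ¬◇(q ∨ ¬q), 1
8. q, 1
Accessibility: 0R1

Satisfiable (open branch found)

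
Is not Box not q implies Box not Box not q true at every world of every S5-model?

Tableau for the negation not (not Box not q implies Box not Box not q):
1. not (not Box not q implies Box not Box not q), w0
2. not Box not q, w0   [neg-implies-rule on 1]
3. not Box not Box not q, w0   [neg-implies-rule on 1]
4. q, w1   [neg-Box-rule on 2: fresh world w1, w0Rw1]
5. Box not q, w2   [neg-Box-rule on 3: fresh world w2, w0Rw2]
6. not q, w0   [Box-rule on 5 via w2Rw0]
7. not q, w1   [Box-rule on 5 via w2Rw1]
Accessibility: w0Rw0, w0Rw1, w0Rw2, w1Rw0, w1Rw1, w1Rw2, w2Rw0, w2Rw1, w2Rw2
Branch closes: q and not q both at w1.
Every branch of the negation's tableau closes; the branch above is one of them.

Valid in S5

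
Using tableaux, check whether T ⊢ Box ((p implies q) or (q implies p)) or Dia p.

Valid

Tableau for the negation not (Box ((p implies q) or (q implies p)) or Dia p):
1. not (Box ((p implies q) or (q implies p)) or Dia p), u
2. not Box ((p implies q) or (q implies p)), u   [neg-or-rule on 1]
3. not Dia p, u   [neg-or-rule on 1]
4. not p, u   [neg-Dia-rule on 3 via uRu]
5. not ((p implies q) or (q implies p)), v   [neg-Box-rule on 2: fresh world v, uRv]
6. not (p implies q), v   [neg-or-rule on 5]
7. not (q implies p), v   [neg-or-rule on 5]
8. p, v   [neg-implies-rule on 6]
9. not q, v   [neg-implies-rule on 6]
10. q, v   [neg-implies-rule on 7]
11. not p, v   [neg-implies-rule on 7]
Accessibility: uRu, uRv, vRv
Branch closes: q and not q both at v.
All branches of the negation close; one closing branch shown above.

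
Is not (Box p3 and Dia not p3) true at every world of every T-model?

Valid in T

Tableau for the negation Box p3 and Dia not p3:
1. Box p3 and Dia not p3, 0
2. Box p3, 0
3. Dia not p3, 0
4. p3, 0
5. not p3, 1
6. p3, 1
Accessibility: 0R0, 0R1, 1R1
Branch closes: p3 and not p3 both at 1.
Every branch of the negation's tableau closes; the branch above is one of them.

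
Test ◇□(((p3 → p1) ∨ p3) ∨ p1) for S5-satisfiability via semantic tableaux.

Yes, satisfiable

1. ◇□(((p3 → p1) ∨ p3) ∨ p1), w0
2. □(((p3 → p1) ∨ p3) ∨ p1), w1   [◇-rule on 1: fresh world w1, w0Rw1]
3. ((p3 → p1) ∨ p3) ∨ p1, w0   [□-rule on 2 via w1Rw0]
4. ((p3 → p1) ∨ p3) ∨ p1, w1   [□-rule on 2 via w1Rw1]
5. p1, w0   [∨-rule on 3 (branches; this branch)]
6. p1, w1   [∨-rule on 4 (branches; this branch)]
Accessibility: w0Rw0, w0Rw1, w1Rw0, w1Rw1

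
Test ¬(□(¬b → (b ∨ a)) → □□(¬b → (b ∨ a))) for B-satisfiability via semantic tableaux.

Satisfiable (open branch found)

1. ¬(□(¬b → (b ∨ a)) → □□(¬b → (b ∨ a))), u
2. □(¬b → (b ∨ a)), u
3. ¬□□(¬b → (b ∨ a)), u
4. ¬b → (b ∨ a), u
5. b ∨ a, u
6. a, u
7. ¬□(¬b → (b ∨ a)), v
8. ¬b → (b ∨ a), v
9. b ∨ a, v
10. a, v
11. ¬(¬b → (b ∨ a)), w
12. ¬b, w
13. ¬(b ∨ a), w
14. ¬a, w
Accessibility: uRu, uRv, vRu, vRv, vRw, wRv, wRw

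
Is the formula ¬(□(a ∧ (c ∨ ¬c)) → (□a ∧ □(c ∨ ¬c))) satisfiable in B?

Unsatisfiable

1. ¬(□(a ∧ (c ∨ ¬c)) → (□a ∧ □(c ∨ ¬c))), 0
2. □(a ∧ (c ∨ ¬c)), 0
3. ¬(□a ∧ □(c ∨ ¬c)), 0
4. a ∧ (c ∨ ¬c), 0
5. a, 0
6. c ∨ ¬c, 0
7. ¬□a, 0
8. ¬c, 0
9. ¬a, 1
10. a ∧ (c ∨ ¬c), 1
11. a, 1
12. c ∨ ¬c, 1
Accessibility: 0R0, 0R1, 1R0, 1R1
Branch closes: a and ¬a both at 1.
(One branch shown.) All branches close.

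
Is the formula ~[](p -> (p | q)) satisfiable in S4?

Unsatisfiable (every branch closes)

1. ~[](p -> (p | q)), 0
2. ~(p -> (p | q)), 1
3. p, 1
4. ~(p | q), 1
5. ~p, 1
6. ~q, 1
Accessibility: 0R0, 0R1, 1R1
Branch closes: p and ~p both at 1.
Every branch closes; the branch above is one of them.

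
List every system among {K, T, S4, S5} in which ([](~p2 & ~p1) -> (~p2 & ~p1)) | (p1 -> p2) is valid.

K-tableau for the negation ~(([](~p2 & ~p1) -> (~p2 & ~p1)) | (p1 -> p2)):
1. ~(([](~p2 & ~p1) -> (~p2 & ~p1)) | (p1 -> p2)), w0
2. ~([](~p2 & ~p1) -> (~p2 & ~p1)), w0
3. ~(p1 -> p2), w0
4. [](~p2 & ~p1), w0
5. ~(~p2 & ~p1), w0
6. p1, w0
7. ~p2, w0
Complete open branch: countermodel on a K-frame, so not valid in K.
T-tableau for the negation ~(([](~p2 & ~p1) -> (~p2 & ~p1)) | (p1 -> p2)):
1. ~(([](~p2 & ~p1) -> (~p2 & ~p1)) | (p1 -> p2)), w0
2. ~([](~p2 & ~p1) -> (~p2 & ~p1)), w0
3. ~(p1 -> p2), w0
4. [](~p2 & ~p1), w0
5. ~(~p2 & ~p1), w0
6. p1, w0
7. ~p2, w0
8. ~p2 & ~p1, w0
9. ~p1, w0
Accessibility: w0Rw0
Branch closes: p1 and ~p1 both at w0.
Every branch closes (one shown): valid in T, hence also in S4, S5 (every theorem of T is a theorem of S4 and S5).

T, S4, S5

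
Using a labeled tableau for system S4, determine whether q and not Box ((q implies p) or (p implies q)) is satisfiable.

No, unsatisfiable

1. q and not Box ((q implies p) or (p implies q)), w0
2. q, w0
3. not Box ((q implies p) or (p implies q)), w0
4. not ((q implies p) or (p implies q)), w1
5. not (q implies p), w1
6. not (p implies q), w1
7. q, w1
8. not p, w1
9. p, w1
10. not q, w1
Accessibility: w0Rw0, w0Rw1, w1Rw1
Branch closes: p and not p both at w1.
All branches of the tableau close; one closing branch shown above.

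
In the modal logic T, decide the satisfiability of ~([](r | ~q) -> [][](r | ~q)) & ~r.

Satisfiable

1. ~([](r | ~q) -> [][](r | ~q)) & ~r, 0
2. ~([](r | ~q) -> [][](r | ~q)), 0   [&-rule on 1]
3. ~r, 0   [&-rule on 1]
4. [](r | ~q), 0   [~->-rule on 2]
5. ~[][](r | ~q), 0   [~->-rule on 2]
6. r | ~q, 0   [[]-rule on 4 via 0R0]
7. ~q, 0   [|-rule on 6 (branches; this branch)]
8. ~[](r | ~q), 1   [~[]-rule on 5: fresh world 1, 0R1]
9. r | ~q, 1   [[]-rule on 4 via 0R1]
10. ~q, 1   [|-rule on 9 (branches; this branch)]
11. ~(r | ~q), 2   [~[]-rule on 8: fresh world 2, 1R2]
12. ~r, 2   [~|-rule on 11]
13. q, 2   [~|-rule on 11]
Accessibility: 0R0, 0R1, 1R1, 1R2, 2R2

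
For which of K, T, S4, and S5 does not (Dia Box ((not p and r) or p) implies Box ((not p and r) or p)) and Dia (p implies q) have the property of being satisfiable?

K, T, S4

S4-tableau for the formula:
1. not (Dia Box ((not p and r) or p) implies Box ((not p and r) or p)) and Dia (p implies q), 0
2. not (Dia Box ((not p and r) or p) implies Box ((not p and r) or p)), 0   [and-rule on 1]
3. Dia (p implies q), 0   [and-rule on 1]
4. Dia Box ((not p and r) or p), 0   [neg-implies-rule on 2]
5. not Box ((not p and r) or p), 0   [neg-implies-rule on 2]
6. p implies q, 1   [Dia-rule on 3: fresh world 1, 0R1]
7. q, 1   [implies-rule on 6 (branches; this branch)]
8. Box ((not p and r) or p), 2   [Dia-rule on 4: fresh world 2, 0R2]
9. (not p and r) or p, 2   [Box-rule on 8 via 2R2]
10. p, 2   [or-rule on 9 (branches; this branch)]
11. not ((not p and r) or p), 3   [neg-Box-rule on 5: fresh world 3, 0R3]
12. not (not p and r), 3   [neg-or-rule on 11]
13. not p, 3   [neg-or-rule on 11]
14. not r, 3   [neg-and-rule on 12 (branches; this branch)]
Accessibility: 0R0, 0R1, 0R2, 0R3, 1R1, 2R2, 3R3
Complete open branch: satisfiable in S4, hence also in K, T (this S4-model is also a K-model and a T-model).
S5-tableau for the formula:
1. not (Dia Box ((not p and r) or p) implies Box ((not p and r) or p)) and Dia (p implies q), 0
2. not (Dia Box ((not p and r) or p) implies Box ((not p and r) or p)), 0   [and-rule on 1]
3. Dia (p implies q), 0   [and-rule on 1]
4. Dia Box ((not p and r) or p), 0   [neg-implies-rule on 2]
5. not Box ((not p and r) or p), 0   [neg-implies-rule on 2]
6. p implies q, 1   [Dia-rule on 3: fresh world 1, 0R1]
7. q, 1   [implies-rule on 6 (branches; this branch)]
8. Box ((not p and r) or p), 2   [Dia-rule on 4: fresh world 2, 0R2]
9. (not p and r) or p, 0   [Box-rule on 8 via 2R0]
10. (not p and r) or p, 1   [Box-rule on 8 via 2R1]
11. (not p and r) or p, 2   [Box-rule on 8 via 2R2]
12. not p and r, 0   [or-rule on 9 (branches; this branch)]
13. not p, 0   [and-rule on 12]
14. r, 0   [and-rule on 12]
15. not p and r, 1   [or-rule on 10 (branches; this branch)]
16. not p, 1   [and-rule on 15]
17. r, 1   [and-rule on 15]
18. not p and r, 2   [or-rule on 11 (branches; this branch)]
19. not p, 2   [and-rule on 18]
20. r, 2   [and-rule on 18]
21. not ((not p and r) or p), 3   [neg-Box-rule on 5: fresh world 3, 0R3]
22. not (not p and r), 3   [neg-or-rule on 21]
23. not p, 3   [neg-or-rule on 21]
24. (not p and r) or p, 3   [Box-rule on 8 via 2R3]
25. not r, 3   [neg-and-rule on 22 (branches; this branch)]
26. not p and r, 3   [or-rule on 24 (branches; this branch)]
27. r, 3   [and-rule on 26]
Accessibility: 0R0, 0R1, 0R2, 0R3, 1R0, 1R1, 1R2, 1R3, 2R0, 2R1, 2R2, 2R3, 3R0, 3R1, 3R2, 3R3
Branch closes: r and not r both at 3.
Every branch closes (one shown): unsatisfiable in S5.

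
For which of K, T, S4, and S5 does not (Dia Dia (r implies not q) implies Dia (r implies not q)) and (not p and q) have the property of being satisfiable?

K, T

S4-tableau for the formula:
1. not (Dia Dia (r implies not q) implies Dia (r implies not q)) and (not p and q), w0
2. not (Dia Dia (r implies not q) implies Dia (r implies not q)), w0
3. not p and q, w0
4. Dia Dia (r implies not q), w0
5. not Dia (r implies not q), w0
6. not p, w0
7. q, w0
8. not (r implies not q), w0
9. r, w0
10. Dia (r implies not q), w1
11. not (r implies not q), w1
12. r, w1
13. q, w1
14. r implies not q, w2
15. not (r implies not q), w2
16. r, w2
17. q, w2
18. not q, w2
Accessibility: w0Rw0, w0Rw1, w0Rw2, w1Rw1, w1Rw2, w2Rw2
Branch closes: q and not q both at w2.
Every branch closes (one shown): unsatisfiable in S4, hence also in S5 (every S5-frame is an S4-frame).
T-tableau for the formula:
1. not (Dia Dia (r implies not q) implies Dia (r implies not q)) and (not p and q), w0
2. not (Dia Dia (r implies not q) implies Dia (r implies not q)), w0
3. not p and q, w0
4. Dia Dia (r implies not q), w0
5. not Dia (r implies not q), w0
6. not p, w0
7. q, w0
8. not (r implies not q), w0
9. r, w0
10. Dia (r implies not q), w1
11. not (r implies not q), w1
12. r, w1
13. q, w1
14. r implies not q, w2
15. not q, w2
Accessibility: w0Rw0, w0Rw1, w1Rw1, w1Rw2, w2Rw2
Complete open branch: satisfiable in T, hence also in K (this T-model is also a K-model).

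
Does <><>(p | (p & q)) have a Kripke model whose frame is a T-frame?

Satisfiable (open branch found)

1. <><>(p | (p & q)), w0
2. <>(p | (p & q)), w1
3. p | (p & q), w2
4. p & q, w2
5. p, w2
6. q, w2
Accessibility: w0Rw0, w0Rw1, w1Rw1, w1Rw2, w2Rw2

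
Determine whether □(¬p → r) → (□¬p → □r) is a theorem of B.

Yes, valid

Tableau for the negation ¬(□(¬p → r) → (□¬p → □r)):
1. ¬(□(¬p → r) → (□¬p → □r)), u
2. □(¬p → r), u
3. ¬(□¬p → □r), u
4. □¬p, u
5. ¬□r, u
6. ¬p → r, u
7. ¬p, u
8. r, u
9. ¬r, v
10. ¬p → r, v
11. ¬p, v
12. r, v
Accessibility: uRu, uRv, vRu, vRv
Branch closes: r and ¬r both at v.
Every branch of the negation's tableau closes; the branch above is one of them.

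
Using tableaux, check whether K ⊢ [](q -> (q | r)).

Tableau for the negation ~[](q -> (q | r)):
1. ~[](q -> (q | r)), 0
2. ~(q -> (q | r)), 1   [~[]-rule on 1: fresh world 1, 0R1]
3. q, 1   [~->-rule on 2]
4. ~(q | r), 1   [~->-rule on 2]
5. ~q, 1   [~|-rule on 4]
6. ~r, 1   [~|-rule on 4]
Accessibility: 0R1
Branch closes: q and ~q both at 1.
All branches of the negation close; one closing branch shown above.

Yes, valid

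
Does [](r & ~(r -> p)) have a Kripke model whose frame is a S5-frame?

1. [](r & ~(r -> p)), w0
2. r & ~(r -> p), w0
3. r, w0
4. ~(r -> p), w0
5. ~p, w0
Accessibility: w0Rw0

Satisfiable (open branch found)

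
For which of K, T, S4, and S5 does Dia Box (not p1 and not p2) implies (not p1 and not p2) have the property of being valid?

S5

S4-tableau for the negation not (Dia Box (not p1 and not p2) implies (not p1 and not p2)):
1. not (Dia Box (not p1 and not p2) implies (not p1 and not p2)), u
2. Dia Box (not p1 and not p2), u   [neg-implies-rule on 1]
3. not (not p1 and not p2), u   [neg-implies-rule on 1]
4. p2, u   [neg-and-rule on 3 (branches; this branch)]
5. Box (not p1 and not p2), v   [Dia-rule on 2: fresh world v, uRv]
6. not p1 and not p2, v   [Box-rule on 5 via vRv]
7. not p1, v   [and-rule on 6]
8. not p2, v   [and-rule on 6]
Accessibility: uRu, uRv, vRv
Complete open branch: countermodel on an S4-frame, so not valid in S4, nor in K, T (the same frame is also a K-frame and a T-frame).
S5-tableau for the negation not (Dia Box (not p1 and not p2) implies (not p1 and not p2)):
1. not (Dia Box (not p1 and not p2) implies (not p1 and not p2)), u
2. Dia Box (not p1 and not p2), u   [neg-implies-rule on 1]
3. not (not p1 and not p2), u   [neg-implies-rule on 1]
4. p2, u   [neg-and-rule on 3 (branches; this branch)]
5. Box (not p1 and not p2), v   [Dia-rule on 2: fresh world v, uRv]
6. not p1 and not p2, u   [Box-rule on 5 via vRu]
7. not p1, u   [and-rule on 6]
8. not p2, u   [and-rule on 6]
Accessibility: uRu, uRv, vRu, vRv
Branch closes: p2 and not p2 both at u.
Every branch closes (one shown): valid in S5.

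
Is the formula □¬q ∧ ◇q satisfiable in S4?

1. □¬q ∧ ◇q, 0
2. □¬q, 0   [∧-rule on 1]
3. ◇q, 0   [∧-rule on 1]
4. ¬q, 0   [□-rule on 2 via 0R0]
5. q, 1   [◇-rule on 3: fresh world 1, 0R1]
6. ¬q, 1   [□-rule on 2 via 0R1]
Accessibility: 0R0, 0R1, 1R1
Branch closes: q and ¬q both at 1.
All branches of the tableau close; one closing branch shown above.

Unsatisfiable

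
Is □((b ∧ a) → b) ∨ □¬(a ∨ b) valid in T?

Tableau for the negation ¬(□((b ∧ a) → b) ∨ □¬(a ∨ b)):
1. ¬(□((b ∧ a) → b) ∨ □¬(a ∨ b)), u
2. ¬□((b ∧ a) → b), u   [¬∨-rule on 1]
3. ¬□¬(a ∨ b), u   [¬∨-rule on 1]
4. ¬((b ∧ a) → b), v   [¬□-rule on 2: fresh world v, uRv]
5. b ∧ a, v   [¬→-rule on 4]
6. ¬b, v   [¬→-rule on 4]
7. b, v   [∧-rule on 5]
8. a, v   [∧-rule on 5]
Accessibility: uRu, uRv, vRv
Branch closes: b and ¬b both at v.
Every branch of the negation's tableau closes; the branch above is one of them.

Yes, valid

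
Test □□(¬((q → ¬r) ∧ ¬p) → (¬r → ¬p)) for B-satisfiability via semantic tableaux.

1. □□(¬((q → ¬r) ∧ ¬p) → (¬r → ¬p)), w0
2. □(¬((q → ¬r) ∧ ¬p) → (¬r → ¬p)), w0   [□-rule on 1 via w0Rw0]
3. ¬((q → ¬r) ∧ ¬p) → (¬r → ¬p), w0   [□-rule on 2 via w0Rw0]
4. ¬r → ¬p, w0   [→-rule on 3 (branches; this branch)]
5. ¬p, w0   [→-rule on 4 (branches; this branch)]
Accessibility: w0Rw0

Yes, satisfiable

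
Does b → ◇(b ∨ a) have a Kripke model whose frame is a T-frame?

Yes, satisfiable

1. b → ◇(b ∨ a), 0
2. ◇(b ∨ a), 0
3. b ∨ a, 1
4. a, 1
Accessibility: 0R0, 0R1, 1R1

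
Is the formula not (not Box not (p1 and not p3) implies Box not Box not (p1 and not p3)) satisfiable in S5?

Unsatisfiable

1. not (not Box not (p1 and not p3) implies Box not Box not (p1 and not p3)), 0
2. not Box not (p1 and not p3), 0
3. not Box not Box not (p1 and not p3), 0
4. p1 and not p3, 1
5. p1, 1
6. not p3, 1
7. Box not (p1 and not p3), 2
8. not (p1 and not p3), 0
9. not (p1 and not p3), 1
10. not (p1 and not p3), 2
11. p3, 0
12. p3, 1
Accessibility: 0R0, 0R1, 0R2, 1R0, 1R1, 1R2, 2R0, 2R1, 2R2
Branch closes: p3 and not p3 both at 1.
(One branch shown.) All branches close.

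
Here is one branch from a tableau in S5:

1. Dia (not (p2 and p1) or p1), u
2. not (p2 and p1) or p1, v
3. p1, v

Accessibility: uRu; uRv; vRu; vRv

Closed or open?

There is no literal clash: for every atom and world, at most one sign appears.

Open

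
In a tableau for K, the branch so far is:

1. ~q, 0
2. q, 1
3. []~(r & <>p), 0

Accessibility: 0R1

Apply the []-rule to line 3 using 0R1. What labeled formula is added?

~(r & <>p), 1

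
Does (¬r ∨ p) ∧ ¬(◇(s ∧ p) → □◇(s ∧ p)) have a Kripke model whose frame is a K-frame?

Yes, satisfiable

1. (¬r ∨ p) ∧ ¬(◇(s ∧ p) → □◇(s ∧ p)), w0
2. ¬r ∨ p, w0
3. ¬(◇(s ∧ p) → □◇(s ∧ p)), w0
4. ◇(s ∧ p), w0
5. ¬□◇(s ∧ p), w0
6. p, w0
7. s ∧ p, w1
8. s, w1
9. p, w1
10. ¬◇(s ∧ p), w2
Accessibility: w0Rw1, w0Rw2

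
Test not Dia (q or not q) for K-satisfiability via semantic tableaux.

1. not Dia (q or not q), w0

Satisfiable (open branch found)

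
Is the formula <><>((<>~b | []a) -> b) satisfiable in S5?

Satisfiable

1. <><>((<>~b | []a) -> b), w0
2. <>((<>~b | []a) -> b), w1
3. (<>~b | []a) -> b, w2
4. b, w2
Accessibility: w0Rw0, w0Rw1, w0Rw2, w1Rw0, w1Rw1, w1Rw2, w2Rw0, w2Rw1, w2Rw2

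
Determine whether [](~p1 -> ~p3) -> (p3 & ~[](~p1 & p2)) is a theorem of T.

Tableau for the negation ~([](~p1 -> ~p3) -> (p3 & ~[](~p1 & p2))):
1. ~([](~p1 -> ~p3) -> (p3 & ~[](~p1 & p2))), 0
2. [](~p1 -> ~p3), 0
3. ~(p3 & ~[](~p1 & p2)), 0
4. ~p1 -> ~p3, 0
5. [](~p1 & p2), 0
6. ~p1 & p2, 0
7. ~p1, 0
8. p2, 0
9. ~p3, 0
Accessibility: 0R0
The negation has an open branch (countermodel exists).

No, not valid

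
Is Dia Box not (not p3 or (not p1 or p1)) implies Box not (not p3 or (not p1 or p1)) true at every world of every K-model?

No, not valid

Tableau for the negation not (Dia Box not (not p3 or (not p1 or p1)) implies Box not (not p3 or (not p1 or p1))):
1. not (Dia Box not (not p3 or (not p1 or p1)) implies Box not (not p3 or (not p1 or p1))), w0
2. Dia Box not (not p3 or (not p1 or p1)), w0
3. not Box not (not p3 or (not p1 or p1)), w0
4. Box not (not p3 or (not p1 or p1)), w1
5. not p3 or (not p1 or p1), w2
6. not p1 or p1, w2
7. p1, w2
Accessibility: w0Rw1, w0Rw2
The negation has an open branch (countermodel exists).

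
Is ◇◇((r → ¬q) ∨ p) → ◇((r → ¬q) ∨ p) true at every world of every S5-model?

Yes, valid

Tableau for the negation ¬(◇◇((r → ¬q) ∨ p) → ◇((r → ¬q) ∨ p)):
1. ¬(◇◇((r → ¬q) ∨ p) → ◇((r → ¬q) ∨ p)), u
2. ◇◇((r → ¬q) ∨ p), u
3. ¬◇((r → ¬q) ∨ p), u
4. ¬((r → ¬q) ∨ p), u
5. ¬(r → ¬q), u
6. ¬p, u
7. r, u
8. q, u
9. ◇((r → ¬q) ∨ p), v
10. ¬((r → ¬q) ∨ p), v
11. ¬(r → ¬q), v
12. ¬p, v
13. r, v
14. q, v
15. (r → ¬q) ∨ p, w
16. ¬((r → ¬q) ∨ p), w
17. ¬(r → ¬q), w
18. ¬p, w
19. r, w
20. q, w
21. r → ¬q, w
22. ¬q, w
Accessibility: uRu, uRv, uRw, vRu, vRv, vRw, wRu, wRv, wRw
Branch closes: q and ¬q both at w.
Every branch of the negation's tableau closes; the branch above is one of them.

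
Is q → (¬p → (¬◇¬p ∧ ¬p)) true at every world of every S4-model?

Tableau for the negation ¬(q → (¬p → (¬◇¬p ∧ ¬p))):
1. ¬(q → (¬p → (¬◇¬p ∧ ¬p))), u
2. q, u
3. ¬(¬p → (¬◇¬p ∧ ¬p)), u
4. ¬p, u
5. ¬(¬◇¬p ∧ ¬p), u
6. ◇¬p, u
7. ¬p, v
Accessibility: uRu, uRv, vRv
The negation has an open branch (countermodel exists).

Not valid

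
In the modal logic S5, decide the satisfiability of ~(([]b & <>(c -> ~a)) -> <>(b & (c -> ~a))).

Unsatisfiable (every branch closes)

1. ~(([]b & <>(c -> ~a)) -> <>(b & (c -> ~a))), u
2. []b & <>(c -> ~a), u
3. ~<>(b & (c -> ~a)), u
4. []b, u
5. <>(c -> ~a), u
6. ~(b & (c -> ~a)), u
7. b, u
8. ~(c -> ~a), u
9. c, u
10. a, u
11. c -> ~a, v
12. ~(b & (c -> ~a)), v
13. b, v
14. ~a, v
15. ~(c -> ~a), v
16. c, v
17. a, v
Accessibility: uRu, uRv, vRu, vRv
Branch closes: a and ~a both at v.
All branches of the tableau close; one closing branch shown above.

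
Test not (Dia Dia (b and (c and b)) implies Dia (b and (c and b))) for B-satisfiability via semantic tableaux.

Yes, satisfiable

1. not (Dia Dia (b and (c and b)) implies Dia (b and (c and b))), 0
2. Dia Dia (b and (c and b)), 0   [neg-implies-rule on 1]
3. not Dia (b and (c and b)), 0   [neg-implies-rule on 1]
4. not (b and (c and b)), 0   [neg-Dia-rule on 3 via 0R0]
5. not (c and b), 0   [neg-and-rule on 4 (branches; this branch)]
6. not b, 0   [neg-and-rule on 5 (branches; this branch)]
7. Dia (b and (c and b)), 1   [Dia-rule on 2: fresh world 1, 0R1]
8. not (b and (c and b)), 1   [neg-Dia-rule on 3 via 0R1]
9. not (c and b), 1   [neg-and-rule on 8 (branches; this branch)]
10. not b, 1   [neg-and-rule on 9 (branches; this branch)]
11. b and (c and b), 2   [Dia-rule on 7: fresh world 2, 1R2]
12. b, 2   [and-rule on 11]
13. c and b, 2   [and-rule on 11]
14. c, 2   [and-rule on 13]
Accessibility: 0R0, 0R1, 1R0, 1R1, 1R2, 2R1, 2R2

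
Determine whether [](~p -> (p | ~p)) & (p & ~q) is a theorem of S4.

Tableau for the negation ~([](~p -> (p | ~p)) & (p & ~q)):
1. ~([](~p -> (p | ~p)) & (p & ~q)), w0
2. ~(p & ~q), w0   [~&-rule on 1 (branches; this branch)]
3. q, w0   [~&-rule on 2 (branches; this branch)]
Accessibility: w0Rw0
The negation has an open branch (countermodel exists).

Invalid (countermodel exists)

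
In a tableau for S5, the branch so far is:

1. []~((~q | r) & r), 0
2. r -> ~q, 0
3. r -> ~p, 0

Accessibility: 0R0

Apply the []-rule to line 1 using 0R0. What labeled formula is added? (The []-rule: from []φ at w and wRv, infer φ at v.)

~((~q | r) & r), 0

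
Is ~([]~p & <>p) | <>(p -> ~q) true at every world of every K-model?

Valid in K

Tableau for the negation ~(~([]~p & <>p) | <>(p -> ~q)):
1. ~(~([]~p & <>p) | <>(p -> ~q)), w0
2. []~p & <>p, w0
3. ~<>(p -> ~q), w0
4. []~p, w0
5. <>p, w0
6. p, w1
7. ~(p -> ~q), w1
8. q, w1
9. ~p, w1
Accessibility: w0Rw1
Branch closes: p and ~p both at w1.
All branches of the negation close; one closing branch shown above.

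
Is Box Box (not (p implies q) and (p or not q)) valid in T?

Tableau for the negation not Box Box (not (p implies q) and (p or not q)):
1. not Box Box (not (p implies q) and (p or not q)), u
2. not Box (not (p implies q) and (p or not q)), v
3. not (not (p implies q) and (p or not q)), w
4. not (p or not q), w
5. not p, w
6. q, w
Accessibility: uRu, uRv, vRv, vRw, wRw
The negation has an open branch (countermodel exists).

No, not valid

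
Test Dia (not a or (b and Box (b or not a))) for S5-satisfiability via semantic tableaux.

Satisfiable (open branch found)

1. Dia (not a or (b and Box (b or not a))), u
2. not a or (b and Box (b or not a)), v   [Dia-rule on 1: fresh world v, uRv]
3. b and Box (b or not a), v   [or-rule on 2 (branches; this branch)]
4. b, v   [and-rule on 3]
5. Box (b or not a), v   [and-rule on 3]
6. b or not a, u   [Box-rule on 5 via vRu]
7. b or not a, v   [Box-rule on 5 via vRv]
8. not a, u   [or-rule on 6 (branches; this branch)]
9. not a, v   [or-rule on 7 (branches; this branch)]
Accessibility: uRu, uRv, vRu, vRv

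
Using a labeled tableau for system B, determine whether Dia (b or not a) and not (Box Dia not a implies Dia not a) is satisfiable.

1. Dia (b or not a) and not (Box Dia not a implies Dia not a), w0
2. Dia (b or not a), w0
3. not (Box Dia not a implies Dia not a), w0
4. Box Dia not a, w0
5. not Dia not a, w0
6. Dia not a, w0
7. a, w0
8. b or not a, w1
9. Dia not a, w1
10. a, w1
11. b, w1
12. not a, w2
13. Dia not a, w2
14. a, w2
Accessibility: w0Rw0, w0Rw1, w0Rw2, w1Rw0, w1Rw1, w2Rw0, w2Rw2
Branch closes: a and not a both at w2.
Every branch closes; the branch above is one of them.

Unsatisfiable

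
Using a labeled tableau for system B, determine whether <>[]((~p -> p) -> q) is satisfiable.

1. <>[]((~p -> p) -> q), 0
2. []((~p -> p) -> q), 1
3. (~p -> p) -> q, 0
4. (~p -> p) -> q, 1
5. q, 0
6. q, 1
Accessibility: 0R0, 0R1, 1R0, 1R1

Yes, satisfiable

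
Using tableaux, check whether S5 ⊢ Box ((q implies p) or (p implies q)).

Yes, valid

Tableau for the negation not Box ((q implies p) or (p implies q)):
1. not Box ((q implies p) or (p implies q)), u
2. not ((q implies p) or (p implies q)), v
3. not (q implies p), v
4. not (p implies q), v
5. q, v
6. not p, v
7. p, v
8. not q, v
Accessibility: uRu, uRv, vRu, vRv
Branch closes: p and not p both at v.
Every branch of the negation's tableau closes; the branch above is one of them.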